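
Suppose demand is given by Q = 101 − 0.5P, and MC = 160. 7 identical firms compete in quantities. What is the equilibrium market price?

Inverting demand: P = 202 − 2Q.
With 7 symmetric Cournot firms, each firm's FOC gives 202 − 16q = 160, so q = 2.625, Q = 7·2.625 = 18.375, and P = 165.25.

P = 165.25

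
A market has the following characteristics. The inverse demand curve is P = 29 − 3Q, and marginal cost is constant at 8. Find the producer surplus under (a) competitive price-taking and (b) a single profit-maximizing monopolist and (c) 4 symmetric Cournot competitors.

Competitive firms price at marginal cost: P = 8, giving Q = 7.
PS = (8 − 8)·7 = 0.
The monopolist equates marginal revenue to marginal cost: 29 − 6Q = 8, so Q = 3.5. From demand, P = 18.5.
PS = (18.5 − 8)·3.5 = 36.75.
In a 4-firm Cournot equilibrium, symmetry and the first-order condition give q = (29 − 8)/(15) = 1.4. So Q = 5.6 and P = 12.2.
PS = (12.2 − 8)·5.6 = 23.52.

Competition: PS = 0; Monopoly: PS = 36.75; Cournot: PS = 23.52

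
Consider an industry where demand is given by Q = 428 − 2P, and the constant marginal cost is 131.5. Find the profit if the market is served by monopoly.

Inverting demand: P = 214 − 0.5Q.
The monopolist equates marginal revenue to marginal cost: 214 − Q = 131.5, so Q = 82.5. From demand, P = 172.75.
Profit = (172.75 − 131.5)·82.5 = 3403.125.

Profit = 3403.125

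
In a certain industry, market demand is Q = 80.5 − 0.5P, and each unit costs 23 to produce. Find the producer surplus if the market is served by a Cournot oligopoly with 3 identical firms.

Inverting demand: P = 161 − 2Q.
In a 3-firm Cournot equilibrium, symmetry and the first-order condition give q = (161 − 23)/(8) = 17.25. So Q = 51.75 and P = 57.5.
PS = (57.5 − 23)·51.75 = 1785.375.

PS = 1785.375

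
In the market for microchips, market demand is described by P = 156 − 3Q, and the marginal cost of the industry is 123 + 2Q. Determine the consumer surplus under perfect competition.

CS = 65.34

Competitive equilibrium sets price equal to marginal cost: 156 − 3Q = 123 + 2Q, so Q = 6.6 and P = 136.2.
CS = ½·(156 − 136.2)·6.6 = 65.34.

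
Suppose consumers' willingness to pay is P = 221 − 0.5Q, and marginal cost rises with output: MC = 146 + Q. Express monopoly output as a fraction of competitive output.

A monopolist chooses Q where MR = MC. MR = 221 − Q; setting this equal to 146 + Q gives Q = 37.5 and P = 202.25.
Under competition P = MC: 221 − 0.5Q = 146 + Q ⇒ Q = 50, P = 196.
Ratio Q_m/Q_c = 37.5/50 = 0.75.

Q_m/Q_c = 0.75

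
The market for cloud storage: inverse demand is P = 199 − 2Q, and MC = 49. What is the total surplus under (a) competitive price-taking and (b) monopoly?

Competition: TS = 5625; Monopoly: TS = 4218.75

Under competition P = MC = 49, so Q = (199 − 49)/2 = 75.
CS = ½·(199 − 49)·75 = 5625; PS = (49 − 49)·75 = 0; TS = 5625.
Monopoly sets MR = MC: 199 − 4Q = 49 ⇒ Q = 37.5, P = 199 − 2·37.5 = 124.
CS = ½·(199 − 124)·37.5 = 1406.25; PS = (124 − 49)·37.5 = 2812.5; TS = 4218.75.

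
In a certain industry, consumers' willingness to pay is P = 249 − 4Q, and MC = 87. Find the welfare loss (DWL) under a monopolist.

Competitive firms price at marginal cost: P = 87, giving Q = 40.5.
Monopoly sets MR = MC: 249 − 8Q = 87 ⇒ Q = 20.25, P = 249 − 4·20.25 = 168.
DWL is the triangle between Q = 20.25 and Q = 40.5: ½·(40.5 − 20.25)·(168 − 87) = 820.125.

DWL = 820.125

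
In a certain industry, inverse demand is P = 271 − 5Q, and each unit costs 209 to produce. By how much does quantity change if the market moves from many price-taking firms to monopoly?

Under competition P = MC = 209, so Q = (271 − 209)/5 = 12.4.
The monopolist equates marginal revenue to marginal cost: 271 − 10Q = 209, so Q = 6.2. From demand, P = 240.
Change in quantity: 6.2 − 12.4 = −6.2.

Quantity falls by 6.2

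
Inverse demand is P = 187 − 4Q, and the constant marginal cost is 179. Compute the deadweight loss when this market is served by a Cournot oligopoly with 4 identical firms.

Perfect competition: P = MC = 179, so 187 − 4Q = 179 and Q = 2.
With 4 symmetric Cournot firms, each firm's FOC gives 187 − 20q = 179, so q = 0.4, Q = 4·0.4 = 1.6, and P = 180.6.
DWL is the triangle between Q = 1.6 and Q = 2: ½·(2 − 1.6)·(180.6 − 179) = 0.32.

DWL = 0.32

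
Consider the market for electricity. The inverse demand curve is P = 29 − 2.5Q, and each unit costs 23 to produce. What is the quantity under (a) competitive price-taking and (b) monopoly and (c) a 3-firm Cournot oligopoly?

Competitive firms price at marginal cost: P = 23, giving Q = 2.4.
Monopoly sets MR = MC: 29 − 5Q = 23 ⇒ Q = 1.2, P = 29 − 2.5·1.2 = 26.
Cournot with 3 identical firms: the symmetric best-response condition is 29 − 10q = 23. Each firm produces q = 0.6, total output Q = 1.8, price P = 24.5.

Competition: Q = 2.4; Monopoly: Q = 1.2; Cournot: Q = 1.8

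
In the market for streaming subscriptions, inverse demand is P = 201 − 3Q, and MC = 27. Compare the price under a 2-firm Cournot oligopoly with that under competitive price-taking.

Cournot: P = 85; Competition: P = 27

In a 2-firm Cournot equilibrium, symmetry and the first-order condition give q = (201 − 27)/(9) = 58/3. So Q = 116/3 and P = 85.
Under competition P = MC = 27, so Q = (201 − 27)/3 = 58.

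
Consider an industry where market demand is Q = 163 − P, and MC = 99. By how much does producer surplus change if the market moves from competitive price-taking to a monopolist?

Inverting demand: P = 163 − Q.
Under competition P = MC = 99, so Q = (163 − 99)/1 = 64.
PS = (99 − 99)·64 = 0.
Monopoly sets MR = MC: 163 − 2Q = 99 ⇒ Q = 32, P = 163 − 32 = 131.
PS = (131 − 99)·32 = 1024.
Change in producer surplus: 1024 − 0 = 1024.

PS rises by 1024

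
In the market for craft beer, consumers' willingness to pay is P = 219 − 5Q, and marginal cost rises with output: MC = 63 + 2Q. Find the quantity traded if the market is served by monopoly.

Q = 13

Monopoly sets MR = MC: 219 − 10Q = 63 + 2Q ⇒ Q = 13, P = 219 − 5·13 = 154.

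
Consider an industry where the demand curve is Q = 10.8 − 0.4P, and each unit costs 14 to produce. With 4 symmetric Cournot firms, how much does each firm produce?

q_i = 1.04

Inverting demand: P = 27 − 2.5Q.
Cournot with 4 identical firms: the symmetric best-response condition is 27 − 12.5q = 14. Each firm produces q = 1.04, total output Q = 4.16, price P = 16.6.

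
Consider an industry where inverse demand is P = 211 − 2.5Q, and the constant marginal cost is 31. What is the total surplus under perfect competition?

TS = 6480

Under competition P = MC = 31, so Q = (211 − 31)/2.5 = 72.
CS = ½·(211 − 31)·72 = 6480; PS = (31 − 31)·72 = 0; TS = 6480.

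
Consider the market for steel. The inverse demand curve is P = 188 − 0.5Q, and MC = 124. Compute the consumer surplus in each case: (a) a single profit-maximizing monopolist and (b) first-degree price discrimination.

Monopoly: CS = 1024; Perfect PD: CS = 0

The monopolist equates marginal revenue to marginal cost: 188 − Q = 124, so Q = 64. From demand, P = 156.
CS = ½·(188 − 156)·64 = 1024.
Under first-degree price discrimination the firm charges each unit its demand price and produces up to where P = MC, i.e. Q = 128. Consumer surplus is zero; producer surplus equals total surplus.
CS = 0.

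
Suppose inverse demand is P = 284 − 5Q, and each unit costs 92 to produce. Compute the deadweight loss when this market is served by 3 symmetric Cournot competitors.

Competitive firms price at marginal cost: P = 92, giving Q = 38.4.
With 3 symmetric Cournot firms, each firm's FOC gives 284 − 20q = 92, so q = 9.6, Q = 3·9.6 = 28.8, and P = 140.
DWL is the triangle between Q = 28.8 and Q = 38.4: ½·(38.4 − 28.8)·(140 − 92) = 230.4.

DWL = 230.4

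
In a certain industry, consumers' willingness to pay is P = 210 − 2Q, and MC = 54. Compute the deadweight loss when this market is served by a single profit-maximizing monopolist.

Perfect competition: P = MC = 54, so 210 − 2Q = 54 and Q = 78.
Monopoly sets MR = MC: 210 − 4Q = 54 ⇒ Q = 39, P = 210 − 2·39 = 132.
DWL is the triangle between Q = 39 and Q = 78: ½·(78 − 39)·(132 − 54) = 1521.

DWL = 1521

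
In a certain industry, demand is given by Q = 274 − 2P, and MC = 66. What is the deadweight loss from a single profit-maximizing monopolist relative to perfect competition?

DWL = 1260.25

Inverting demand: P = 137 − 0.5Q.
Under competition P = MC = 66, so Q = (137 − 66)/0.5 = 142.
Monopoly sets MR = MC: 137 − Q = 66 ⇒ Q = 71, P = 137 − 0.5·71 = 101.5.
DWL is the triangle between Q = 71 and Q = 142: ½·(142 − 71)·(101.5 − 66) = 1260.25.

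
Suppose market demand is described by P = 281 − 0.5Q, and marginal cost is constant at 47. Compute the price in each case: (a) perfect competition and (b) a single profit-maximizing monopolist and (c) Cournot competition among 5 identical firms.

Competition: P = 47; Monopoly: P = 164; Cournot: P = 86

Perfect competition: P = MC = 47, so 281 − 0.5Q = 47 and Q = 468.
A monopolist chooses Q where MR = MC. MR = 281 − Q; setting this equal to 47 gives Q = 234 and P = 164.
With 5 symmetric Cournot firms, each firm's FOC gives 281 − 3q = 47, so q = 78, Q = 5·78 = 390, and P = 86.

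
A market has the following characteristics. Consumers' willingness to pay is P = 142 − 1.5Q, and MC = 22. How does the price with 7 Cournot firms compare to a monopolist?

In a 7-firm Cournot equilibrium, symmetry and the first-order condition give q = (142 − 22)/(12) = 10. So Q = 70 and P = 37.
A monopolist chooses Q where MR = MC. MR = 142 − 3Q; setting this equal to 22 gives Q = 40 and P = 82.

Cournot: P = 37; Monopoly: P = 82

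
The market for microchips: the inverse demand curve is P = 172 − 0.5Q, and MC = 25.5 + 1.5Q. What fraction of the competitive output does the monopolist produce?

Q_m/Q_c = 0.8

A monopolist chooses Q where MR = MC. MR = 172 − Q; setting this equal to 25.5 + 1.5Q gives Q = 58.6 and P = 142.7.
Competitive equilibrium sets price equal to marginal cost: 172 − 0.5Q = 25.5 + 1.5Q, so Q = 73.25 and P = 135.375.
Ratio Q_m/Q_c = 58.6/73.25 = 0.8.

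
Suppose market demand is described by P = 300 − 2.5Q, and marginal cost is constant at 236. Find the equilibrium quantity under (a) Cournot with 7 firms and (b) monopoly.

Cournot: Q = 22.4; Monopoly: Q = 12.8

In a 7-firm Cournot equilibrium, symmetry and the first-order condition give q = (300 − 236)/(20) = 3.2. So Q = 22.4 and P = 244.
A monopolist chooses Q where MR = MC. MR = 300 − 5Q; setting this equal to 236 gives Q = 12.8 and P = 268.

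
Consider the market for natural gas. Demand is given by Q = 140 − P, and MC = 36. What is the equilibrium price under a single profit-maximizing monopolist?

P = 88

Inverting demand: P = 140 − Q.
The monopolist equates marginal revenue to marginal cost: 140 − 2Q = 36, so Q = 52. From demand, P = 88.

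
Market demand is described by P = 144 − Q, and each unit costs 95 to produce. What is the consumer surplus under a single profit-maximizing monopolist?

Monopoly sets MR = MC: 144 − 2Q = 95 ⇒ Q = 24.5, P = 144 − 24.5 = 119.5.
CS = ½·(144 − 119.5)·24.5 = 300.125.

CS = 300.125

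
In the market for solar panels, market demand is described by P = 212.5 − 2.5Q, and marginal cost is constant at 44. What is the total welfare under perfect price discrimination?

A perfectly discriminating monopolist sells every unit with P(Q) ≥ MC(Q), so output equals the competitive quantity Q = 67.4. Each buyer pays their reservation price, so CS = 0 and the firm captures all surplus.
TS = 5678.45 (equal to competitive TS).

TS = 5678.45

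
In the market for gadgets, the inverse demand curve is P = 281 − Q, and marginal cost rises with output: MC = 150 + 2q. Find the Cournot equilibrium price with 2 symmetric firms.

With 2 symmetric Cournot firms, each firm's FOC gives 281 − 3q = 150 + 2q, so q = 26.2, Q = 2·26.2 = 52.4, and P = 228.6.

P = 228.6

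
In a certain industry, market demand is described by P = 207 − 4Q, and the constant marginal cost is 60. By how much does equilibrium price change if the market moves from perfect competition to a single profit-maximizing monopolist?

Perfect competition: P = MC = 60, so 207 − 4Q = 60 and Q = 36.75.
Monopoly sets MR = MC: 207 − 8Q = 60 ⇒ Q = 18.375, P = 207 − 4·18.375 = 133.5.
Change in equilibrium price: 133.5 − 60 = 73.5.

Equilibrium price rises by 73.5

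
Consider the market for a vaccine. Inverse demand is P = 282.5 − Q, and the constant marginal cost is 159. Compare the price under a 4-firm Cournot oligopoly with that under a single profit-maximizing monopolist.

Cournot: P = 183.7; Monopoly: P = 220.75

With 4 symmetric Cournot firms, each firm's FOC gives 282.5 − 5q = 159, so q = 24.7, Q = 4·24.7 = 98.8, and P = 183.7.
A monopolist chooses Q where MR = MC. MR = 282.5 − 2Q; setting this equal to 159 gives Q = 61.75 and P = 220.75.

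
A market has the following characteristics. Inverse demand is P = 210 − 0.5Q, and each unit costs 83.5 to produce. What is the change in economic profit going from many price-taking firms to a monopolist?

Economic profit rises by 8001.125

Perfect competition: P = MC = 83.5, so 210 − 0.5Q = 83.5 and Q = 253.
Profit = (83.5 − 83.5)·253 = 0.
The monopolist equates marginal revenue to marginal cost: 210 − Q = 83.5, so Q = 126.5. From demand, P = 146.75.
Profit = (146.75 − 83.5)·126.5 = 8001.125.
Change in economic profit: 8001.125 − 0 = 8001.125.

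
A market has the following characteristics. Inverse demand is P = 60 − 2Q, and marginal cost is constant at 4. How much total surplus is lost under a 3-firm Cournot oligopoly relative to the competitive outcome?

DWL = 49

Perfect competition: P = MC = 4, so 60 − 2Q = 4 and Q = 28.
With 3 symmetric Cournot firms, each firm's FOC gives 60 − 8q = 4, so q = 7, Q = 3·7 = 21, and P = 18.
DWL is the triangle between Q = 21 and Q = 28: ½·(28 − 21)·(18 − 4) = 49.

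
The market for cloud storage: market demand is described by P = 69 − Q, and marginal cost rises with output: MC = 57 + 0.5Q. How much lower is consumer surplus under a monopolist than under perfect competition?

Under competition P = MC: 69 − Q = 57 + 0.5Q ⇒ Q = 8, P = 61.
CS = ½·(69 − 61)·8 = 32.
Monopoly sets MR = MC: 69 − 2Q = 57 + 0.5Q ⇒ Q = 4.8, P = 69 − 4.8 = 64.2.
CS = ½·(69 − 64.2)·4.8 = 11.52.
Change in consumer surplus: 11.52 − 32 = −20.48.

CS falls by 20.48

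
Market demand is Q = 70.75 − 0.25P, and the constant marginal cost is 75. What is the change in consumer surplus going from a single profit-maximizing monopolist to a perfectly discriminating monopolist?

Inverting demand: P = 283 − 4Q.
A monopolist chooses Q where MR = MC. MR = 283 − 8Q; setting this equal to 75 gives Q = 26 and P = 179.
CS = ½·(283 − 179)·26 = 1352.
Under first-degree price discrimination the firm charges each unit its demand price and produces up to where P = MC, i.e. Q = 52. Consumer surplus is zero; producer surplus equals total surplus.
CS = 0.
Change in consumer surplus: 0 − 1352 = −1352.

CS falls by 1352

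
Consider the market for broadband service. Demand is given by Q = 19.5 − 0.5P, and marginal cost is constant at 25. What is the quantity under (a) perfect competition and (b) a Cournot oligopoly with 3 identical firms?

Competition: Q = 7; Cournot: Q = 5.25

Inverting demand: P = 39 − 2Q.
Perfect competition: P = MC = 25, so 39 − 2Q = 25 and Q = 7.
With 3 symmetric Cournot firms, each firm's FOC gives 39 − 8q = 25, so q = 1.75, Q = 3·1.75 = 5.25, and P = 28.5.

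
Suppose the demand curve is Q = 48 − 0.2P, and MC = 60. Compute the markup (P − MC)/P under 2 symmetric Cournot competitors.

Lerner index = 0.5

Inverting demand: P = 240 − 5Q.
With 2 symmetric Cournot firms, each firm's FOC gives 240 − 15q = 60, so q = 12, Q = 2·12 = 24, and P = 120.
Lerner index = (P − MC)/P = (120 − 60)/120 = 0.5.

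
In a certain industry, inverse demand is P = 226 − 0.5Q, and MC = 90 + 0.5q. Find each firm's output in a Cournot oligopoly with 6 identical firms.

q_i = 34

In a 6-firm Cournot equilibrium, symmetry and the first-order condition give q = (226 − 90)/(4) = 34. So Q = 204 and P = 124.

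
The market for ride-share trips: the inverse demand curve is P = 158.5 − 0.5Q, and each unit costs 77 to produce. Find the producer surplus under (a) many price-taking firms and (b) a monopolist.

Competition: PS = 0; Monopoly: PS = 3321.125

Competitive firms price at marginal cost: P = 77, giving Q = 163.
PS = (77 − 77)·163 = 0.
The monopolist equates marginal revenue to marginal cost: 158.5 − Q = 77, so Q = 81.5. From demand, P = 117.75.
PS = (117.75 − 77)·81.5 = 3321.125.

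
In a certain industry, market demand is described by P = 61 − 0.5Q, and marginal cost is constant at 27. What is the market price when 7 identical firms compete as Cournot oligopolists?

P = 31.25

In a 7-firm Cournot equilibrium, symmetry and the first-order condition give q = (61 − 27)/(4) = 8.5. So Q = 59.5 and P = 31.25.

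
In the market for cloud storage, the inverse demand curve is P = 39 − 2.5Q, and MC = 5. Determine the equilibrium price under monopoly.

The monopolist equates marginal revenue to marginal cost: 39 − 5Q = 5, so Q = 6.8. From demand, P = 22.

P = 22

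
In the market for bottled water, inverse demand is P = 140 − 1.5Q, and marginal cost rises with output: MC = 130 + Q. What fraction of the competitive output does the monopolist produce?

Q_m/Q_c = 0.625

A monopolist chooses Q where MR = MC. MR = 140 − 3Q; setting this equal to 130 + Q gives Q = 2.5 and P = 136.25.
Competitive equilibrium sets price equal to marginal cost: 140 − 1.5Q = 130 + Q, so Q = 4 and P = 134.
Ratio Q_m/Q_c = 2.5/4 = 0.625.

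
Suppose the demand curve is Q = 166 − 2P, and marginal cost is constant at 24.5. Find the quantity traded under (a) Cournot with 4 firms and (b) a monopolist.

Inverting demand: P = 83 − 0.5Q.
With 4 symmetric Cournot firms, each firm's FOC gives 83 − 2.5q = 24.5, so q = 23.4, Q = 4·23.4 = 93.6, and P = 36.2.
Monopoly sets MR = MC: 83 − Q = 24.5 ⇒ Q = 58.5, P = 83 − 0.5·58.5 = 53.75.

Cournot: Q = 93.6; Monopoly: Q = 58.5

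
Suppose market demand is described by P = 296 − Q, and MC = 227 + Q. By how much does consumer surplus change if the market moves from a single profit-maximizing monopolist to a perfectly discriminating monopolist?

CS falls by 264.5

A monopolist chooses Q where MR = MC. MR = 296 − 2Q; setting this equal to 227 + Q gives Q = 23 and P = 273.
CS = ½·(296 − 273)·23 = 264.5.
Under first-degree price discrimination the firm charges each unit its demand price and produces up to where P = MC, i.e. Q = 34.5. Consumer surplus is zero; producer surplus equals total surplus.
CS = 0.
Change in consumer surplus: 0 − 264.5 = −264.5.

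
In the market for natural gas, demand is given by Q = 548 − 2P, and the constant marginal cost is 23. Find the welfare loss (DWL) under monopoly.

DWL = 15750.25

Inverting demand: P = 274 − 0.5Q.
Competitive firms price at marginal cost: P = 23, giving Q = 502.
A monopolist chooses Q where MR = MC. MR = 274 − Q; setting this equal to 23 gives Q = 251 and P = 148.5.
DWL is the triangle between Q = 251 and Q = 502: ½·(502 − 251)·(148.5 − 23) = 15750.25.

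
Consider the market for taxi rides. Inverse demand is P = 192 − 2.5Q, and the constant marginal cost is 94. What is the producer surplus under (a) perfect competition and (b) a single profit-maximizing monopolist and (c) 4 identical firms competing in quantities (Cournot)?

Perfect competition: P = MC = 94, so 192 − 2.5Q = 94 and Q = 39.2.
PS = (94 − 94)·39.2 = 0.
The monopolist equates marginal revenue to marginal cost: 192 − 5Q = 94, so Q = 19.6. From demand, P = 143.
PS = (143 − 94)·19.6 = 960.4.
In a 4-firm Cournot equilibrium, symmetry and the first-order condition give q = (192 − 94)/(12.5) = 7.84. So Q = 31.36 and P = 113.6.
PS = (113.6 − 94)·31.36 = 614.656.

Competition: PS = 0; Monopoly: PS = 960.4; Cournot: PS = 614.656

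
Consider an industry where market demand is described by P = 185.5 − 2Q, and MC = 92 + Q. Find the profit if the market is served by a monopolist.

Profit = 874.225

The monopolist equates marginal revenue to marginal cost: 185.5 − 4Q = 92 + Q, so Q = 18.7. From demand, P = 148.1.
Profit = 148.1·18.7 − (92·18.7 + ½·1·18.7²) = 874.225.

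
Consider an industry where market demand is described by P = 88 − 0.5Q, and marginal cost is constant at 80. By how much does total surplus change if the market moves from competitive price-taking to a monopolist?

Competitive firms price at marginal cost: P = 80, giving Q = 16.
CS = ½·(88 − 80)·16 = 64; PS = (80 − 80)·16 = 0; TS = 64.
A monopolist chooses Q where MR = MC. MR = 88 − Q; setting this equal to 80 gives Q = 8 and P = 84.
CS = ½·(88 − 84)·8 = 16; PS = (84 − 80)·8 = 32; TS = 48.
Change in total surplus: 48 − 64 = −16.

TS falls by 16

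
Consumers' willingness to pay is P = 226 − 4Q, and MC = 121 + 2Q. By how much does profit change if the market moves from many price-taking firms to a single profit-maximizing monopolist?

Under competition P = MC: 226 − 4Q = 121 + 2Q ⇒ Q = 17.5, P = 156.
Profit = 156·17.5 − (121·17.5 + ½·2·17.5²) = 306.25.
A monopolist chooses Q where MR = MC. MR = 226 − 8Q; setting this equal to 121 + 2Q gives Q = 10.5 and P = 184.
Profit = 184·10.5 − (121·10.5 + ½·2·10.5²) = 551.25.
Change in profit: 551.25 − 306.25 = 245.

Profit rises by 245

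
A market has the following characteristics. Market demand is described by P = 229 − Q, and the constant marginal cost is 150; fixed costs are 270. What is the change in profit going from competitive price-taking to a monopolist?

Competitive firms price at marginal cost: P = 150, giving Q = 79.
Profit = (150 − 150)·79 − 270 = −270.
The monopolist equates marginal revenue to marginal cost: 229 − 2Q = 150, so Q = 39.5. From demand, P = 189.5.
Profit = (189.5 − 150)·39.5 − 270 = 1290.25.
Change in profit: 1290.25 − −270 = 1560.25.

π rises by 1560.25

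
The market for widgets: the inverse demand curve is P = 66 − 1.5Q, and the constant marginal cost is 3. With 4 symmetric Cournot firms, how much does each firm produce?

q_i = 8.4

In a 4-firm Cournot equilibrium, symmetry and the first-order condition give q = (66 − 3)/(7.5) = 8.4. So Q = 33.6 and P = 15.6.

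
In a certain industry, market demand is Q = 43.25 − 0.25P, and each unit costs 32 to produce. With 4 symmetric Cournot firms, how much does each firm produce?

q_i = 7.05

Inverting demand: P = 173 − 4Q.
Cournot with 4 identical firms: the symmetric best-response condition is 173 − 20q = 32. Each firm produces q = 7.05, total output Q = 28.2, price P = 60.2.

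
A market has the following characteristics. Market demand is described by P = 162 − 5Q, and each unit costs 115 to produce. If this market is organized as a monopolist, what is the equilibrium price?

P = 138.5

The monopolist equates marginal revenue to marginal cost: 162 − 10Q = 115, so Q = 4.7. From demand, P = 138.5.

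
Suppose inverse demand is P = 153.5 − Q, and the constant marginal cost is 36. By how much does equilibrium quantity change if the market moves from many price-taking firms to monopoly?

Equilibrium quantity falls by 58.75

Perfect competition: P = MC = 36, so 153.5 − Q = 36 and Q = 117.5.
Monopoly sets MR = MC: 153.5 − 2Q = 36 ⇒ Q = 58.75, P = 153.5 − 58.75 = 94.75.
Change in equilibrium quantity: 58.75 − 117.5 = −58.75.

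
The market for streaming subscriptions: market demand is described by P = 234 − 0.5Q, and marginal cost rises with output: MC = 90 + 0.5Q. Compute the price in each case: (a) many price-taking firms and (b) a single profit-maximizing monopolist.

Competitive equilibrium sets price equal to marginal cost: 234 − 0.5Q = 90 + 0.5Q, so Q = 144 and P = 162.
The monopolist equates marginal revenue to marginal cost: 234 − Q = 90 + 0.5Q, so Q = 96. From demand, P = 186.

Competition: P = 162; Monopoly: P = 186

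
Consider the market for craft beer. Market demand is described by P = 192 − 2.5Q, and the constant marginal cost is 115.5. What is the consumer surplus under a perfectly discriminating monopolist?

CS = 0

Under first-degree price discrimination the firm charges each unit its demand price and produces up to where P = MC, i.e. Q = 30.6. Consumer surplus is zero; producer surplus equals total surplus.
CS = 0.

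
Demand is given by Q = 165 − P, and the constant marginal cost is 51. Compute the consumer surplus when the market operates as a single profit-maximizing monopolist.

Inverting demand: P = 165 − Q.
A monopolist chooses Q where MR = MC. MR = 165 − 2Q; setting this equal to 51 gives Q = 57 and P = 108.
CS = ½·(165 − 108)·57 = 1624.5.

CS = 1624.5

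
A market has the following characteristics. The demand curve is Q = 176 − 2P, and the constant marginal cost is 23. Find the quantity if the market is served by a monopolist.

Q = 65

Inverting demand: P = 88 − 0.5Q.
A monopolist chooses Q where MR = MC. MR = 88 − Q; setting this equal to 23 gives Q = 65 and P = 55.5.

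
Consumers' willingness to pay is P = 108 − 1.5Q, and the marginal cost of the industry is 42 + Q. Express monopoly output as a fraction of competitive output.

A monopolist chooses Q where MR = MC. MR = 108 − 3Q; setting this equal to 42 + Q gives Q = 16.5 and P = 83.25.
Under competition P = MC: 108 − 1.5Q = 42 + Q ⇒ Q = 26.4, P = 68.4.
Ratio Q_m/Q_c = 16.5/26.4 = 0.625.

Q_m/Q_c = 0.625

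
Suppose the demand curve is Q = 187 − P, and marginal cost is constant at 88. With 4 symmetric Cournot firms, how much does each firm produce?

Inverting demand: P = 187 − Q.
In a 4-firm Cournot equilibrium, symmetry and the first-order condition give q = (187 − 88)/(5) = 19.8. So Q = 79.2 and P = 107.8.

q_i = 19.8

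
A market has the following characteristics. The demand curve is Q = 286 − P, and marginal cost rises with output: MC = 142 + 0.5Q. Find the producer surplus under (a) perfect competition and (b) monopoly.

Inverting demand: P = 286 − Q.
Under competition P = MC: 286 − Q = 142 + 0.5Q ⇒ Q = 96, P = 190.
PS = P·Q − VC(Q) = 190·96 − (142·96 + ½·0.5·96²) = 2304.
A monopolist chooses Q where MR = MC. MR = 286 − 2Q; setting this equal to 142 + 0.5Q gives Q = 57.6 and P = 228.4.
PS = P·Q − VC(Q) = 228.4·57.6 − (142·57.6 + ½·0.5·57.6²) = 4147.2.

Competition: PS = 2304; Monopoly: PS = 4147.2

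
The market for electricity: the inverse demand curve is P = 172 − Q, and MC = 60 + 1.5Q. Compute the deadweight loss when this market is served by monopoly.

Under competition P = MC: 172 − Q = 60 + 1.5Q ⇒ Q = 44.8, P = 127.2.
Monopoly sets MR = MC: 172 − 2Q = 60 + 1.5Q ⇒ Q = 32, P = 172 − 32 = 140.
CS = ½·(172 − 127.2)·44.8 = 1003.52; PS = (127.2·44.8 − 60·44.8 − ½·1.5·44.8²) = 1505.28; TS = 2508.8.
CS = ½·(172 − 140)·32 = 512; PS = (140·32 − 60·32 − ½·1.5·32²) = 1792; TS = 2304.
DWL = 2508.8 − 2304 = 204.8.

DWL = 204.8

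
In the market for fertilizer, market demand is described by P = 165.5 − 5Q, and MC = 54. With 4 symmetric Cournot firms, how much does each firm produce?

Cournot with 4 identical firms: the symmetric best-response condition is 165.5 − 25q = 54. Each firm produces q = 4.46, total output Q = 17.84, price P = 76.3.

q_i = 4.46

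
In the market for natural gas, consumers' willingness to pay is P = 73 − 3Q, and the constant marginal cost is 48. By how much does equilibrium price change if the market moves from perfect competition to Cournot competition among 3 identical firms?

Under competition P = MC = 48, so Q = (73 − 48)/3 = 25/3.
With 3 symmetric Cournot firms, each firm's FOC gives 73 − 12q = 48, so q = 25/12, Q = 3·25/12 = 6.25, and P = 54.25.
Change in equilibrium price: 54.25 − 48 = 6.25.

P rises by 6.25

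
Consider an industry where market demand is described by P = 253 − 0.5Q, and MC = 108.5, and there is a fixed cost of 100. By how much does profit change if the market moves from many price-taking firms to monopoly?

π rises by 10440.125

Perfect competition: P = MC = 108.5, so 253 − 0.5Q = 108.5 and Q = 289.
Profit = (108.5 − 108.5)·289 − 100 = −100.
Monopoly sets MR = MC: 253 − Q = 108.5 ⇒ Q = 144.5, P = 253 − 0.5·144.5 = 180.75.
Profit = (180.75 − 108.5)·144.5 − 100 = 10340.125.
Change in profit: 10340.125 − −100 = 10440.125.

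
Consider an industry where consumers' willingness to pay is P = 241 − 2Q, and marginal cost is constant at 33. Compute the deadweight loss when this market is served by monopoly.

DWL = 2704

Competitive firms price at marginal cost: P = 33, giving Q = 104.
A monopolist chooses Q where MR = MC. MR = 241 − 4Q; setting this equal to 33 gives Q = 52 and P = 137.
DWL is the triangle between Q = 52 and Q = 104: ½·(104 − 52)·(137 − 33) = 2704.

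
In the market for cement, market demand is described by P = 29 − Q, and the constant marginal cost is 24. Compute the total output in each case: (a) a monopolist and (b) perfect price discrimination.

The monopolist equates marginal revenue to marginal cost: 29 − 2Q = 24, so Q = 2.5. From demand, P = 26.5.
With perfect price discrimination, output is the efficient level Q = 5 (where demand meets MC), but every buyer pays their willingness to pay: CS = 0 and PS = total surplus.

Monopoly: Q = 2.5; Perfect PD: Q = 5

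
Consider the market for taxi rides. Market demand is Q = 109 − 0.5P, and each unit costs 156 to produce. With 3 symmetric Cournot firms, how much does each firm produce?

Inverting demand: P = 218 − 2Q.
Cournot with 3 identical firms: the symmetric best-response condition is 218 − 8q = 156. Each firm produces q = 7.75, total output Q = 23.25, price P = 171.5.

q_i = 7.75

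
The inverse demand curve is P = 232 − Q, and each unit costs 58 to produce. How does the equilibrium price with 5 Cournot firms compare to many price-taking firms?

Cournot: P = 87; Competition: P = 58

With 5 symmetric Cournot firms, each firm's FOC gives 232 − 6q = 58, so q = 29, Q = 5·29 = 145, and P = 87.
Competitive firms price at marginal cost: P = 58, giving Q = 174.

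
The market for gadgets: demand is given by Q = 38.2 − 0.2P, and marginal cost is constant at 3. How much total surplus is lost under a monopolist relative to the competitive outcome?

DWL = 883.6

Inverting demand: P = 191 − 5Q.
Under competition P = MC = 3, so Q = (191 − 3)/5 = 37.6.
A monopolist chooses Q where MR = MC. MR = 191 − 10Q; setting this equal to 3 gives Q = 18.8 and P = 97.
DWL is the triangle between Q = 18.8 and Q = 37.6: ½·(37.6 − 18.8)·(97 − 3) = 883.6.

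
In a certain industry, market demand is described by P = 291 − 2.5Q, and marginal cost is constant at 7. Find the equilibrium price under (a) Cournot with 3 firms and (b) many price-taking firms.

Cournot: P = 78; Competition: P = 7

Cournot with 3 identical firms: the symmetric best-response condition is 291 − 10q = 7. Each firm produces q = 28.4, total output Q = 85.2, price P = 78.
Perfect competition: P = MC = 7, so 291 − 2.5Q = 7 and Q = 113.6.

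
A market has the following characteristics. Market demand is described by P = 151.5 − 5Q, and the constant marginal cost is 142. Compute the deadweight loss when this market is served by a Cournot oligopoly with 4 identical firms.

DWL = 0.361

Perfect competition: P = MC = 142, so 151.5 − 5Q = 142 and Q = 1.9.
Cournot with 4 identical firms: the symmetric best-response condition is 151.5 − 25q = 142. Each firm produces q = 0.38, total output Q = 1.52, price P = 143.9.
DWL is the triangle between Q = 1.52 and Q = 1.9: ½·(1.9 − 1.52)·(143.9 − 142) = 0.361.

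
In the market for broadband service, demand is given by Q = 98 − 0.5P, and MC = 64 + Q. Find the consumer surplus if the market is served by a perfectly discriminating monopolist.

CS = 0

Inverting demand: P = 196 − 2Q.
Under first-degree price discrimination the firm charges each unit its demand price and produces up to where P = MC, i.e. Q = 44. Consumer surplus is zero; producer surplus equals total surplus.
CS = 0.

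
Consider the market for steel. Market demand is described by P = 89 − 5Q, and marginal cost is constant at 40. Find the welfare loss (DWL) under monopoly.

DWL = 60.025

Perfect competition: P = MC = 40, so 89 − 5Q = 40 and Q = 9.8.
The monopolist equates marginal revenue to marginal cost: 89 − 10Q = 40, so Q = 4.9. From demand, P = 64.5.
DWL is the triangle between Q = 4.9 and Q = 9.8: ½·(9.8 − 4.9)·(64.5 − 40) = 60.025.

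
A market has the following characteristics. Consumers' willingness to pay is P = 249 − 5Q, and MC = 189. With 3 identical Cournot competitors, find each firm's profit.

Cournot with 3 identical firms: the symmetric best-response condition is 249 − 20q = 189. Each firm produces q = 3, total output Q = 9, price P = 204.
Each firm's profit = (204 − 189)·3 = 45.

π_i = 45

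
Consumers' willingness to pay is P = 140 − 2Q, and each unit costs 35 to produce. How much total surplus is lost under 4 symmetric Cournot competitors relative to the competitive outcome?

DWL = 110.25

Under competition P = MC = 35, so Q = (140 − 35)/2 = 52.5.
In a 4-firm Cournot equilibrium, symmetry and the first-order condition give q = (140 − 35)/(10) = 10.5. So Q = 42 and P = 56.
DWL is the triangle between Q = 42 and Q = 52.5: ½·(52.5 − 42)·(56 − 35) = 110.25.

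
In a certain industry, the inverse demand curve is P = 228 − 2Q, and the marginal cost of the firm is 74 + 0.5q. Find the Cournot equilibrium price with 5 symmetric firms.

In a 5-firm Cournot equilibrium, symmetry and the first-order condition give q = (228 − 74)/(12.5) = 12.32. So Q = 61.6 and P = 104.8.

P = 104.8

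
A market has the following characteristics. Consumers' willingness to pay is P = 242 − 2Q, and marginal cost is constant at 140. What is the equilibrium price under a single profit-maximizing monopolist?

Monopoly sets MR = MC: 242 − 4Q = 140 ⇒ Q = 25.5, P = 242 − 2·25.5 = 191.

P = 191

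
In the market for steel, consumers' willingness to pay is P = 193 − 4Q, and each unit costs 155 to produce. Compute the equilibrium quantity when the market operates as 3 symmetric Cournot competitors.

With 3 symmetric Cournot firms, each firm's FOC gives 193 − 16q = 155, so q = 2.375, Q = 3·2.375 = 7.125, and P = 164.5.

Q = 7.125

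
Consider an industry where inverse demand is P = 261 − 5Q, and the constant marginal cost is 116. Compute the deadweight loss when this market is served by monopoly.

DWL = 525.625

Under competition P = MC = 116, so Q = (261 − 116)/5 = 29.
A monopolist chooses Q where MR = MC. MR = 261 − 10Q; setting this equal to 116 gives Q = 14.5 and P = 188.5.
DWL is the triangle between Q = 14.5 and Q = 29: ½·(29 − 14.5)·(188.5 − 116) = 525.625.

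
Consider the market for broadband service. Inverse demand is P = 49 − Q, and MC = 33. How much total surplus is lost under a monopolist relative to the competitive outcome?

DWL = 32

Perfect competition: P = MC = 33, so 49 − Q = 33 and Q = 16.
Monopoly sets MR = MC: 49 − 2Q = 33 ⇒ Q = 8, P = 49 − 8 = 41.
DWL is the triangle between Q = 8 and Q = 16: ½·(16 − 8)·(41 − 33) = 32.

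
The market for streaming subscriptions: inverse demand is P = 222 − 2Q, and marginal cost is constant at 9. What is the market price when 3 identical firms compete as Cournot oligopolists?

In a 3-firm Cournot equilibrium, symmetry and the first-order condition give q = (222 − 9)/(8) = 26.625. So Q = 79.875 and P = 62.25.

P = 62.25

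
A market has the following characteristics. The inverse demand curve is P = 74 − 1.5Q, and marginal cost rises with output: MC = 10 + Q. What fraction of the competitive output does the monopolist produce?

Q_m/Q_c = 0.625

Monopoly sets MR = MC: 74 − 3Q = 10 + Q ⇒ Q = 16, P = 74 − 1.5·16 = 50.
Competitive equilibrium sets price equal to marginal cost: 74 − 1.5Q = 10 + Q, so Q = 25.6 and P = 35.6.
Ratio Q_m/Q_c = 16/25.6 = 0.625.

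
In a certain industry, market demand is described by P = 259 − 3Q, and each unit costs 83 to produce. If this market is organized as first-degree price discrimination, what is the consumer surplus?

CS = 0

With perfect price discrimination, output is the efficient level Q = 176/3 (where demand meets MC), but every buyer pays their willingness to pay: CS = 0 and PS = total surplus.
CS = 0.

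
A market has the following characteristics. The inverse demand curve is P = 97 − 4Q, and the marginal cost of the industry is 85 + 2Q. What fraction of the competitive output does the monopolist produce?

The monopolist equates marginal revenue to marginal cost: 97 − 8Q = 85 + 2Q, so Q = 1.2. From demand, P = 92.2.
Competitive equilibrium sets price equal to marginal cost: 97 − 4Q = 85 + 2Q, so Q = 2 and P = 89.
Ratio Q_m/Q_c = 1.2/2 = 0.6.

Q_m/Q_c = 0.6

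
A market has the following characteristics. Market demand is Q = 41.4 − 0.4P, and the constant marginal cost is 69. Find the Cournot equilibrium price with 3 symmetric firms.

Inverting demand: P = 103.5 − 2.5Q.
With 3 symmetric Cournot firms, each firm's FOC gives 103.5 − 10q = 69, so q = 3.45, Q = 3·3.45 = 10.35, and P = 77.625.

P = 77.625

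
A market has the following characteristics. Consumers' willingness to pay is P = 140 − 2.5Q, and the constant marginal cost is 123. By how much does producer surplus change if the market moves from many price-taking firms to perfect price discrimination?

PS rises by 57.8

Competitive firms price at marginal cost: P = 123, giving Q = 6.8.
PS = (123 − 123)·6.8 = 0.
A perfectly discriminating monopolist sells every unit with P(Q) ≥ MC(Q), so output equals the competitive quantity Q = 6.8. Each buyer pays their reservation price, so CS = 0 and the firm captures all surplus.
PS = ½·(140 − 123)·6.8 = 57.8.
Change in producer surplus: 57.8 − 0 = 57.8.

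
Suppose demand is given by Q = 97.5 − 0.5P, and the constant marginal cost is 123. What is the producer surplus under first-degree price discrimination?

Inverting demand: P = 195 − 2Q.
A perfectly discriminating monopolist sells every unit with P(Q) ≥ MC(Q), so output equals the competitive quantity Q = 36. Each buyer pays their reservation price, so CS = 0 and the firm captures all surplus.
PS = ½·(195 − 123)·36 = 1296.

PS = 1296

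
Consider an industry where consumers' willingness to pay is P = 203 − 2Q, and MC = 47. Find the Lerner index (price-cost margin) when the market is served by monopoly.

Lerner index = 0.624

The monopolist equates marginal revenue to marginal cost: 203 − 4Q = 47, so Q = 39. From demand, P = 125.
Lerner index = (P − MC)/P = (125 − 47)/125 = 0.624.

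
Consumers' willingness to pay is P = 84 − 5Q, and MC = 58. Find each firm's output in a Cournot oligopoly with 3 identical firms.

q_i = 1.3

In a 3-firm Cournot equilibrium, symmetry and the first-order condition give q = (84 − 58)/(20) = 1.3. So Q = 3.9 and P = 64.5.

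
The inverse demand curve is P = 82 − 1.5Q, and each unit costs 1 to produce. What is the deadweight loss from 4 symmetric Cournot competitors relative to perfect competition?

Perfect competition: P = MC = 1, so 82 − 1.5Q = 1 and Q = 54.
With 4 symmetric Cournot firms, each firm's FOC gives 82 − 7.5q = 1, so q = 10.8, Q = 4·10.8 = 43.2, and P = 17.2.
DWL is the triangle between Q = 43.2 and Q = 54: ½·(54 − 43.2)·(17.2 − 1) = 87.48.

DWL = 87.48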